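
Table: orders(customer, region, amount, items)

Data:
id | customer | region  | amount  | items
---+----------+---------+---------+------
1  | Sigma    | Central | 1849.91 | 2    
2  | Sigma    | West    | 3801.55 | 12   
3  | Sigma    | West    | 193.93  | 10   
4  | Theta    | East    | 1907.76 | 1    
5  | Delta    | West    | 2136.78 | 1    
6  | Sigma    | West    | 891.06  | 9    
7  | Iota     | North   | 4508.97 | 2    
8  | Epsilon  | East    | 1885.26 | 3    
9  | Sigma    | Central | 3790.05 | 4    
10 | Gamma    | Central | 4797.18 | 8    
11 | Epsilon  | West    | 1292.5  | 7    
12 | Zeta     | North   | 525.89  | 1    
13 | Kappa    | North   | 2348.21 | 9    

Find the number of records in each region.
SELECT region, COUNT(*) as count
FROM orders
GROUP BY region

Result:
  Central: 3
  East: 2
  North: 3
  West: 5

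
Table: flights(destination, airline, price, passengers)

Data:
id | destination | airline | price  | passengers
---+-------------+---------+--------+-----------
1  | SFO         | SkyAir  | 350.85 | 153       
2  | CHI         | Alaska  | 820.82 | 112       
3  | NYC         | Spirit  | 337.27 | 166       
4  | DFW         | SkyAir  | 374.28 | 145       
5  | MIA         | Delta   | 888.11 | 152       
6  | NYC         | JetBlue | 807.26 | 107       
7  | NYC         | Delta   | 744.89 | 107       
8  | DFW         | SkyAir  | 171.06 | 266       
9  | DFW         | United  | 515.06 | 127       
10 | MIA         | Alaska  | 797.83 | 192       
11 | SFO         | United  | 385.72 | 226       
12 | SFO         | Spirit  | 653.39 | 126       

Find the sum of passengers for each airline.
SELECT airline, SUM(passengers) as result
FROM flights
GROUP BY airline

Result:
  Alaska: 304
  Delta: 259
  JetBlue: 107
  SkyAir: 564
  Spirit: 292
  United: 353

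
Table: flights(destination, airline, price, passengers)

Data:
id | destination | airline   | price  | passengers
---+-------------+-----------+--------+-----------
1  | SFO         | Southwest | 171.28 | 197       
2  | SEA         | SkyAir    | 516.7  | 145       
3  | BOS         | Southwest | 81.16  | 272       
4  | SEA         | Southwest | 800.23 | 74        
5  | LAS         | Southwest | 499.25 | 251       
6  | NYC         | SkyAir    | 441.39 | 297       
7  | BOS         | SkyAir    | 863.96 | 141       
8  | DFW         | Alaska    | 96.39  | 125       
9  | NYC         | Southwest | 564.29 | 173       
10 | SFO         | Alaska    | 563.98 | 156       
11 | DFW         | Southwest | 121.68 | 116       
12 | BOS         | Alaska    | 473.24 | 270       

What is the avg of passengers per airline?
SELECT airline, AVG(passengers) as result
FROM flights
GROUP BY airline

Result:
  Alaska: 183.67
  SkyAir: 194.33
  Southwest: 180.50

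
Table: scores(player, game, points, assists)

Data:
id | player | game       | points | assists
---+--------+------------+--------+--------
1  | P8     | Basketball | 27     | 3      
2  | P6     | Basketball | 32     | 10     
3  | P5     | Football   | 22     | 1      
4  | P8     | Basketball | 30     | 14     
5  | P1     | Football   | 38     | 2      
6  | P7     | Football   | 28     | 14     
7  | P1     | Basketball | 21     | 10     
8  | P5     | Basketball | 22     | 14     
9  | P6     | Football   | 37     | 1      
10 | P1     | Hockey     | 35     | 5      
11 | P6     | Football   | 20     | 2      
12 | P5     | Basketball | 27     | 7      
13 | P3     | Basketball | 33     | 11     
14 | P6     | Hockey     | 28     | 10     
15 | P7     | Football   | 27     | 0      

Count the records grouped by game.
SELECT game, COUNT(*) as count
FROM scores
GROUP BY game

Result:
  Basketball: 7
  Football: 6
  Hockey: 2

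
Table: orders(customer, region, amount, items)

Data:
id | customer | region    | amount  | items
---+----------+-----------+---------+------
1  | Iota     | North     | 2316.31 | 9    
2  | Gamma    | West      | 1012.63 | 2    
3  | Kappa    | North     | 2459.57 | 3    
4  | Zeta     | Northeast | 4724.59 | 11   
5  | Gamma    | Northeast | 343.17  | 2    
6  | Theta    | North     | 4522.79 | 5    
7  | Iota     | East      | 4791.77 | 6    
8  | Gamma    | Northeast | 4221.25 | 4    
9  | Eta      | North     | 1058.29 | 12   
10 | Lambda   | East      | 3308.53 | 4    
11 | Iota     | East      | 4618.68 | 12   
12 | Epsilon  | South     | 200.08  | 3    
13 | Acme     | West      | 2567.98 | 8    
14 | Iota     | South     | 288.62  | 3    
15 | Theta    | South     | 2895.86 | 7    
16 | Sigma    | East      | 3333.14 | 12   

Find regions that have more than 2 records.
SELECT region, COUNT(*) as cnt
FROM orders
GROUP BY region
HAVING COUNT(*) > 2

Result:
  East: 4
  North: 4
  Northeast: 3
  South: 3

Note: HAVING filters groups after aggregation, WHERE filters rows before.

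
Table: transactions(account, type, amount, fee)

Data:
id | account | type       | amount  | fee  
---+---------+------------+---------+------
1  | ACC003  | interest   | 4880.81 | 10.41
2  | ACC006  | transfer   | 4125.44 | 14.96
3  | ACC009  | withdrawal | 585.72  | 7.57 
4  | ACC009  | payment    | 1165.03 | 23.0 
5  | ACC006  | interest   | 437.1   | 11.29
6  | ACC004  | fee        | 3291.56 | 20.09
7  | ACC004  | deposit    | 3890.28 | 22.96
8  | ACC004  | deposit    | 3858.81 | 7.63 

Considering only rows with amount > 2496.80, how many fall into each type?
SELECT type, COUNT(*)
FROM transactions
WHERE amount > 2496.80
GROUP BY type

Note: WHERE filters rows before grouping.

Result:
  deposit: 2
  fee: 1
  interest: 1
  transfer: 1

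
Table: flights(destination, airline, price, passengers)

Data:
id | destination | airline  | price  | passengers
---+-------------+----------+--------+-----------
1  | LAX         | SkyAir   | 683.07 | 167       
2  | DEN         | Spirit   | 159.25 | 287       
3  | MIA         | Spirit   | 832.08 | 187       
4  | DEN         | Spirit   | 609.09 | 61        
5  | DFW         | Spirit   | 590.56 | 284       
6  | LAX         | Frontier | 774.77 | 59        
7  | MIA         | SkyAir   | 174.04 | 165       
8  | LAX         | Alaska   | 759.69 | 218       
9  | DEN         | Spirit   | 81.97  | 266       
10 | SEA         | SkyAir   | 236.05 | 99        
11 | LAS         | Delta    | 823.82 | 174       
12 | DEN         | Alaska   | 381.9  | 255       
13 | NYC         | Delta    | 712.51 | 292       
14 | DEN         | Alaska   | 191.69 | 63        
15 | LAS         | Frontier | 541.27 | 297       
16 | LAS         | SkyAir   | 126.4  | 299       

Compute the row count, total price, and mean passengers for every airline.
SELECT airline,
       COUNT(*) as cnt,
       SUM(price) as total_price,
       AVG(passengers) as avg_passengers
FROM flights
GROUP BY airline

Result:
  Alaska: 3 records, 1333.28 total price, 178.67 avg passengers
  Delta: 2 records, 1536.33 total price, 233.00 avg passengers
  Frontier: 2 records, 1316.04 total price, 178.00 avg passengers
  SkyAir: 4 records, 1219.56 total price, 182.50 avg passengers
  Spirit: 5 records, 2272.95 total price, 217.00 avg passengers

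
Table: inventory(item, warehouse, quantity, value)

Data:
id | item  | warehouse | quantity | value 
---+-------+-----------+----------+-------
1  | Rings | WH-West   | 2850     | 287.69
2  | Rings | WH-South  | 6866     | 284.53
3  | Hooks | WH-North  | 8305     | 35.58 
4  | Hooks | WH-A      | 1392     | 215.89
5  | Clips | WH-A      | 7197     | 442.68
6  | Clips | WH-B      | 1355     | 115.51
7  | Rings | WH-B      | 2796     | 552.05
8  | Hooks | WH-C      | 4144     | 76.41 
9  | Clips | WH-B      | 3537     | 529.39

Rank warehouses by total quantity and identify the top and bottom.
SELECT warehouse, SUM(quantity)
FROM inventory
GROUP BY warehouse
ORDER BY SUM(quantity)

All groups:
  WH-West: 2850
  WH-C: 4144
  WH-South: 6866
  WH-B: 7688
  WH-North: 8305
  WH-A: 8589

Highest: WH-A (8589)
Lowest: WH-West (2850)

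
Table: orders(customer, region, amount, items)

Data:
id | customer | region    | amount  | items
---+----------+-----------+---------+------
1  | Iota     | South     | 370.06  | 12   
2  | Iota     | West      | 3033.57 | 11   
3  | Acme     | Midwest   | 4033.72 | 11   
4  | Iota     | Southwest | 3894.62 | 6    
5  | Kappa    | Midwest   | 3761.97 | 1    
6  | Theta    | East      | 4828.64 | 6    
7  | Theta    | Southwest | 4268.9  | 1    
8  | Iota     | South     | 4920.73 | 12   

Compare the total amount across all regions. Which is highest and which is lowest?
SELECT region, SUM(amount)
FROM orders
GROUP BY region
ORDER BY SUM(amount)

All groups:
  West: 3033.57
  East: 4828.64
  South: 5290.79
  Midwest: 7795.69
  Southwest: 8163.52

Highest: Southwest (8163.52)
Lowest: West (3033.57)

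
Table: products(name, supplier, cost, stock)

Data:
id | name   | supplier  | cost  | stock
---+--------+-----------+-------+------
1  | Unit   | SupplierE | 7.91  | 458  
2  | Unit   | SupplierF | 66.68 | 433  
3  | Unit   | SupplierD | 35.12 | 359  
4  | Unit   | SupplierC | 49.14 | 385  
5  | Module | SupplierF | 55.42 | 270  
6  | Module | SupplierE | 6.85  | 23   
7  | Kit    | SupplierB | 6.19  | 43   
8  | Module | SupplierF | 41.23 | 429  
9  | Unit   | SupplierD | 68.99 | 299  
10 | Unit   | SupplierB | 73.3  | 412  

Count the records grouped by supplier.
SELECT supplier, COUNT(*) as count
FROM products
GROUP BY supplier

Result:
  SupplierB: 2
  SupplierC: 1
  SupplierD: 2
  SupplierE: 2
  SupplierF: 3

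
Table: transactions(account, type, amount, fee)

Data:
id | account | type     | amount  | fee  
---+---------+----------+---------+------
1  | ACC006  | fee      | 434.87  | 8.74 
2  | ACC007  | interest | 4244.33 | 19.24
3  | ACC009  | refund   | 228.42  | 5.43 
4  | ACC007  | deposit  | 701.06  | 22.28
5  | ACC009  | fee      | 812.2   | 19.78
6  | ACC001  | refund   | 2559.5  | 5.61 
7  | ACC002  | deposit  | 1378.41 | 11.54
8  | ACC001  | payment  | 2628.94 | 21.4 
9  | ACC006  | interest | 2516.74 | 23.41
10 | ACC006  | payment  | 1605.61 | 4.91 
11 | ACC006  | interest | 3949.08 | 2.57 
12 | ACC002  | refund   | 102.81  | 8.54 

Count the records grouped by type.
SELECT type, COUNT(*) as count
FROM transactions
GROUP BY type

Result:
  deposit: 2
  fee: 2
  interest: 3
  payment: 2
  refund: 3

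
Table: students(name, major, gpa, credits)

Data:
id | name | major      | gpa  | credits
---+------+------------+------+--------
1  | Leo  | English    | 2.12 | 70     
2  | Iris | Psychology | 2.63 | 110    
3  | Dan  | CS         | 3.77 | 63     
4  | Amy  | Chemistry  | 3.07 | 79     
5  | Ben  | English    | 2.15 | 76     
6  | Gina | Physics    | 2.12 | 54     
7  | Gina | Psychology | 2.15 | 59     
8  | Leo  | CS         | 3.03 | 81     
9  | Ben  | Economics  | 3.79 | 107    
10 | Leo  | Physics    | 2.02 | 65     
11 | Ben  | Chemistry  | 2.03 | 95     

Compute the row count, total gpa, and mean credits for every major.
SELECT major,
       COUNT(*) as cnt,
       SUM(gpa) as total_gpa,
       AVG(credits) as avg_credits
FROM students
GROUP BY major

Result:
  CS: 2 records, 6.80 total gpa, 72.00 avg credits
  Chemistry: 2 records, 5.10 total gpa, 87.00 avg credits
  Economics: 1 records, 3.79 total gpa, 107.00 avg credits
  English: 2 records, 4.27 total gpa, 73.00 avg credits
  Physics: 2 records, 4.14 total gpa, 59.50 avg credits
  Psychology: 2 records, 4.78 total gpa, 84.50 avg credits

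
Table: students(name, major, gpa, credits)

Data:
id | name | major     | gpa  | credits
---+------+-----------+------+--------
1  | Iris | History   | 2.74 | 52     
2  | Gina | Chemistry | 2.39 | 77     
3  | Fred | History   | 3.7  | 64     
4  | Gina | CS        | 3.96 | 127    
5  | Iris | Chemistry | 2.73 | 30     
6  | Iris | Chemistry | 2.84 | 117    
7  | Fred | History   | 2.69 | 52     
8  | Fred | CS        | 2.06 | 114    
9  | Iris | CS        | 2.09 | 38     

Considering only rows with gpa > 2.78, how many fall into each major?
SELECT major, COUNT(*)
FROM students
WHERE gpa > 2.78
GROUP BY major

Note: WHERE filters rows before grouping.

Result:
  CS: 1
  Chemistry: 1
  History: 1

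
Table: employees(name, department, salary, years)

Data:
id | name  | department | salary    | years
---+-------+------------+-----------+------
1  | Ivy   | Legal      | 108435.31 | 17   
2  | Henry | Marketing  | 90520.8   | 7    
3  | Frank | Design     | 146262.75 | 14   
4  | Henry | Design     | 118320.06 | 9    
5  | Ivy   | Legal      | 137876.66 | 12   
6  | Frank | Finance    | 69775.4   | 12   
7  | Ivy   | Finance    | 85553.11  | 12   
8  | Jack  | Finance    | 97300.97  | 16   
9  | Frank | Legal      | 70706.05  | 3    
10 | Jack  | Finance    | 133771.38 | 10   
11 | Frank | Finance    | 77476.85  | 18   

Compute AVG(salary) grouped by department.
SELECT department, AVG(salary) as result
FROM employees
GROUP BY department

Result:
  Design: 132291.41
  Finance: 92775.54
  Legal: 105672.67
  Marketing: 90520.80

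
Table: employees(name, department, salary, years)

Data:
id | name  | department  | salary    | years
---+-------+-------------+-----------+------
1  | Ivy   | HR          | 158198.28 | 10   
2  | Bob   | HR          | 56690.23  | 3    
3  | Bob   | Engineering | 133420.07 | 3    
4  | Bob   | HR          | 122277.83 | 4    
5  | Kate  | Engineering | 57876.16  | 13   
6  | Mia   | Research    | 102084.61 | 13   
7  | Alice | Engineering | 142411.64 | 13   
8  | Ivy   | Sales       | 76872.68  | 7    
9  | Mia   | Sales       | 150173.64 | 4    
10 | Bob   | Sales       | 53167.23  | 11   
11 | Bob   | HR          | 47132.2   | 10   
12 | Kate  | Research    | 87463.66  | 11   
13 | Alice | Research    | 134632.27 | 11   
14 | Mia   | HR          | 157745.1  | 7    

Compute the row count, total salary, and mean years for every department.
SELECT department,
       COUNT(*) as cnt,
       SUM(salary) as total_salary,
       AVG(years) as avg_years
FROM employees
GROUP BY department

Result:
  Engineering: 3 records, 333707.87 total salary, 9.67 avg years
  HR: 5 records, 542043.64 total salary, 6.80 avg years
  Research: 3 records, 324180.54 total salary, 11.67 avg years
  Sales: 3 records, 280213.55 total salary, 7.33 avg years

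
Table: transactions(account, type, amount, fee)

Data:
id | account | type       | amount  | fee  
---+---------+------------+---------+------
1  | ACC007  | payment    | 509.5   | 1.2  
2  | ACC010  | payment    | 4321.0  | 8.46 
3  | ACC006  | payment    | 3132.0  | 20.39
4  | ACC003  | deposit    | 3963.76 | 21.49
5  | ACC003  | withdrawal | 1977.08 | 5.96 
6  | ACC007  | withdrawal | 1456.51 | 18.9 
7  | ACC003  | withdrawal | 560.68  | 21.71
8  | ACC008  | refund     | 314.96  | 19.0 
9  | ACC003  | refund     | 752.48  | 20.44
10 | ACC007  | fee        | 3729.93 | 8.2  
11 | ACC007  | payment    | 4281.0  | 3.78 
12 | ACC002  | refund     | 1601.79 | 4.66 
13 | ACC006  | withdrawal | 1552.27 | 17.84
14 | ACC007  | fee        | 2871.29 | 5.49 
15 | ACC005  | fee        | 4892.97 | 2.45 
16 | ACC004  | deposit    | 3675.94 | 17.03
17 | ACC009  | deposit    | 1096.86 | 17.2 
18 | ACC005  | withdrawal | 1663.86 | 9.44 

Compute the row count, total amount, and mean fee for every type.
SELECT type,
       COUNT(*) as cnt,
       SUM(amount) as total_amount,
       AVG(fee) as avg_fee
FROM transactions
GROUP BY type

Result:
  deposit: 3 records, 8736.56 total amount, 18.57 avg fee
  fee: 3 records, 11494.19 total amount, 5.38 avg fee
  payment: 4 records, 12243.50 total amount, 8.46 avg fee
  refund: 3 records, 2669.23 total amount, 14.70 avg fee
  withdrawal: 5 records, 7210.40 total amount, 14.77 avg fee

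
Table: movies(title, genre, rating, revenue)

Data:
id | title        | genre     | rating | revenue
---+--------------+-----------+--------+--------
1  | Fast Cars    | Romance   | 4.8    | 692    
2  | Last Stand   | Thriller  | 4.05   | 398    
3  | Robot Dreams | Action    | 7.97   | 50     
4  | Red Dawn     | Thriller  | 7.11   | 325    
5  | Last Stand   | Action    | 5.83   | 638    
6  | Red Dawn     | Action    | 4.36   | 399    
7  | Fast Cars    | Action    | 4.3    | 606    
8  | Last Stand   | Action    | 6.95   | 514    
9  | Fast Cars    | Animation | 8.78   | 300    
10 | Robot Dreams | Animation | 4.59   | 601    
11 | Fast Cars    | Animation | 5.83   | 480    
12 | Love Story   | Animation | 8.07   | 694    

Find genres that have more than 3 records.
SELECT genre, COUNT(*) as cnt
FROM movies
GROUP BY genre
HAVING COUNT(*) > 3

Result:
  Action: 5
  Animation: 4

Note: HAVING filters groups after aggregation, WHERE filters rows before.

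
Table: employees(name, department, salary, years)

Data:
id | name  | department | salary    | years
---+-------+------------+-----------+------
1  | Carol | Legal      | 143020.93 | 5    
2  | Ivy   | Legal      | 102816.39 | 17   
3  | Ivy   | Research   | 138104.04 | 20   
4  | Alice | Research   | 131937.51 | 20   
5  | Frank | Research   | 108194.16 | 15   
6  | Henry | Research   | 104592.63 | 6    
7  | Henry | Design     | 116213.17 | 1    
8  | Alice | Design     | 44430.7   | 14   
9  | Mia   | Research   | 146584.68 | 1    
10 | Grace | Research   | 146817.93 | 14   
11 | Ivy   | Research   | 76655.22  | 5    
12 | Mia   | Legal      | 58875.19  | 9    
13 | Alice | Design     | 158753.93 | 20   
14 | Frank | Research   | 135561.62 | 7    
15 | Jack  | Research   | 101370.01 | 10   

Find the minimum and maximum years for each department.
SELECT department, MIN(years), MAX(years)
FROM employees
GROUP BY department

Result:
  Design: min=1, max=20
  Legal: min=5, max=17
  Research: min=1, max=20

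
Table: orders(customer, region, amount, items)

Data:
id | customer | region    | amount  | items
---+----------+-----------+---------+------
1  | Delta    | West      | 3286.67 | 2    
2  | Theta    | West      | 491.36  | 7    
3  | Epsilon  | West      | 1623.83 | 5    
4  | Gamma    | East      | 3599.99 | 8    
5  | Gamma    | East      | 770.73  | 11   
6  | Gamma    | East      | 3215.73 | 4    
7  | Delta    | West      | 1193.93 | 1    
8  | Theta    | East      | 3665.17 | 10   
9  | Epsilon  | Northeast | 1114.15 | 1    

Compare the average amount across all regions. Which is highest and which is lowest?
SELECT region, AVG(amount)
FROM orders
GROUP BY region
ORDER BY AVG(amount)

All groups:
  Northeast: 1114.15
  West: 1648.95
  East: 2812.91

Highest: East (2812.91)
Lowest: Northeast (1114.15)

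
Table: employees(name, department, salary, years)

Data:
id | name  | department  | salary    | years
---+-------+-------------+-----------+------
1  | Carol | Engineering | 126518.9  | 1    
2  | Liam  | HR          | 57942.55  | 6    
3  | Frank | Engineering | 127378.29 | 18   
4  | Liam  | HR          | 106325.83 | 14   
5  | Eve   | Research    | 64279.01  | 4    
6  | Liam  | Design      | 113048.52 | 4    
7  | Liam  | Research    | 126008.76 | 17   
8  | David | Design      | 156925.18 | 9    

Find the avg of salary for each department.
SELECT department, AVG(salary) as result
FROM employees
GROUP BY department

Result:
  Design: 134986.85
  Engineering: 126948.60
  HR: 82134.19
  Research: 95143.89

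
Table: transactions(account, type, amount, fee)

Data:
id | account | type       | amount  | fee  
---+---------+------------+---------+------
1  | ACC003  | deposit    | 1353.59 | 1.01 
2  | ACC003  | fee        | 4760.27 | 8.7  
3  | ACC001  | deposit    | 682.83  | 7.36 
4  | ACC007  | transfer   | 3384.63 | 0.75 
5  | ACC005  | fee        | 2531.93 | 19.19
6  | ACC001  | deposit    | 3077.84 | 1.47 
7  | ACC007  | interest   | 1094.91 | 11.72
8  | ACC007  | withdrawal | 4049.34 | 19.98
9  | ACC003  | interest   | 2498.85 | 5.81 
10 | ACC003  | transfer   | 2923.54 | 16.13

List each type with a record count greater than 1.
SELECT type, COUNT(*) as cnt
FROM transactions
GROUP BY type
HAVING COUNT(*) > 1

Result:
  deposit: 3
  fee: 2
  interest: 2
  transfer: 2

Note: HAVING filters groups after aggregation, WHERE filters rows before.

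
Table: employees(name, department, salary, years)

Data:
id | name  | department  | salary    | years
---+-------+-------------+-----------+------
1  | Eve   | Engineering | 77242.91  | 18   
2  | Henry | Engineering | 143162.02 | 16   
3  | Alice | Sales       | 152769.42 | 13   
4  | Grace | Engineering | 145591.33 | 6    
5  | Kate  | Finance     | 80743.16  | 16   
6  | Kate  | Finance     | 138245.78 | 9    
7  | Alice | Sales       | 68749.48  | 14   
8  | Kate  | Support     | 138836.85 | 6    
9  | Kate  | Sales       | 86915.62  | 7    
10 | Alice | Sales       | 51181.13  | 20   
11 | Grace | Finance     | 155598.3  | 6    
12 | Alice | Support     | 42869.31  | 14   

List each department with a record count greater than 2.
SELECT department, COUNT(*) as cnt
FROM employees
GROUP BY department
HAVING COUNT(*) > 2

Result:
  Engineering: 3
  Finance: 3
  Sales: 4

Note: HAVING filters groups after aggregation, WHERE filters rows before.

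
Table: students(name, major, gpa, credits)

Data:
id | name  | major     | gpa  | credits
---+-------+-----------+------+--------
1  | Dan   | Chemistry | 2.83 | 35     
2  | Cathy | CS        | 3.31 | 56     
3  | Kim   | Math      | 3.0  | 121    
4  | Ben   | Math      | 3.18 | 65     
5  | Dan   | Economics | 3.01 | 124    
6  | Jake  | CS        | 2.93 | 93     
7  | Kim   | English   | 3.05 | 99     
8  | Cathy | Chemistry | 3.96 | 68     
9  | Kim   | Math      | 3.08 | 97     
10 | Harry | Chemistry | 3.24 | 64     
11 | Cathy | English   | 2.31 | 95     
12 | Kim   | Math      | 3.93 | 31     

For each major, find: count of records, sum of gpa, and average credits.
SELECT major,
       COUNT(*) as cnt,
       SUM(gpa) as total_gpa,
       AVG(credits) as avg_credits
FROM students
GROUP BY major

Result:
  CS: 2 records, 6.24 total gpa, 74.50 avg credits
  Chemistry: 3 records, 10.03 total gpa, 55.67 avg credits
  Economics: 1 records, 3.01 total gpa, 124.00 avg credits
  English: 2 records, 5.36 total gpa, 97.00 avg credits
  Math: 4 records, 13.19 total gpa, 78.50 avg credits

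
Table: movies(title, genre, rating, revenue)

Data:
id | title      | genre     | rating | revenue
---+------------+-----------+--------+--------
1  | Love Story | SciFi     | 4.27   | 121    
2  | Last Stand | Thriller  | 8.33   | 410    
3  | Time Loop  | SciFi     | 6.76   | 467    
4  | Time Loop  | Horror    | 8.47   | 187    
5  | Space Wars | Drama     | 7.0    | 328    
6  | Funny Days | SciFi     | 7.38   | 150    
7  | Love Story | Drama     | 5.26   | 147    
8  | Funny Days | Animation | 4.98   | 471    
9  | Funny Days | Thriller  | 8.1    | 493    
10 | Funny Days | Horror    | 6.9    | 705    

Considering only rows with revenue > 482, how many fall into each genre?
SELECT genre, COUNT(*)
FROM movies
WHERE revenue > 482
GROUP BY genre

Note: WHERE filters rows before grouping.

Result:
  Horror: 1
  Thriller: 1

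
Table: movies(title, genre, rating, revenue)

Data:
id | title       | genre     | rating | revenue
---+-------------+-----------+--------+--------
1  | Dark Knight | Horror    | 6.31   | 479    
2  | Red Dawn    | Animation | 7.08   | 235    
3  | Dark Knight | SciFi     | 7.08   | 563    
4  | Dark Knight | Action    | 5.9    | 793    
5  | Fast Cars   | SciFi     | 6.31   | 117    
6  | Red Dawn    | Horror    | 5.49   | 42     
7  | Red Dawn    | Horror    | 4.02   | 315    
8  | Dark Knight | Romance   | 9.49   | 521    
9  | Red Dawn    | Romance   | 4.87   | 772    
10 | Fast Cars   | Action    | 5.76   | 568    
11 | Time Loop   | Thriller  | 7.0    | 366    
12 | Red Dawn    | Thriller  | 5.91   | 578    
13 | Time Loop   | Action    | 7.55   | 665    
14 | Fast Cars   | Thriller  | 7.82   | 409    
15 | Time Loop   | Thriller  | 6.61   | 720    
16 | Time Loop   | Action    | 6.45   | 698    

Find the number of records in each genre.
SELECT genre, COUNT(*) as count
FROM movies
GROUP BY genre

Result:
  Action: 4
  Animation: 1
  Horror: 3
  Romance: 2
  SciFi: 2
  Thriller: 4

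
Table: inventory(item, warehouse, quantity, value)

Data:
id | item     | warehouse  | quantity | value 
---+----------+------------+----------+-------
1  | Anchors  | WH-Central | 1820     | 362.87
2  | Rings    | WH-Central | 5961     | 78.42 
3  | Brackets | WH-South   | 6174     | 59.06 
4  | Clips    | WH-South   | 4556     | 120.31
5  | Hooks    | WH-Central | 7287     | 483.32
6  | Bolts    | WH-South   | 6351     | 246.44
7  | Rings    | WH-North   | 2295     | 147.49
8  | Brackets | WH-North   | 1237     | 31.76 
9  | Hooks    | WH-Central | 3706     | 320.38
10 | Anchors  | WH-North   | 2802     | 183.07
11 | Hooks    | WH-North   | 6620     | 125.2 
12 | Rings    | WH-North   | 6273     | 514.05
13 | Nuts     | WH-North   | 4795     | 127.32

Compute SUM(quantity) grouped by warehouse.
SELECT warehouse, SUM(quantity) as result
FROM inventory
GROUP BY warehouse

Result:
  WH-Central: 18774
  WH-North: 24022
  WH-South: 17081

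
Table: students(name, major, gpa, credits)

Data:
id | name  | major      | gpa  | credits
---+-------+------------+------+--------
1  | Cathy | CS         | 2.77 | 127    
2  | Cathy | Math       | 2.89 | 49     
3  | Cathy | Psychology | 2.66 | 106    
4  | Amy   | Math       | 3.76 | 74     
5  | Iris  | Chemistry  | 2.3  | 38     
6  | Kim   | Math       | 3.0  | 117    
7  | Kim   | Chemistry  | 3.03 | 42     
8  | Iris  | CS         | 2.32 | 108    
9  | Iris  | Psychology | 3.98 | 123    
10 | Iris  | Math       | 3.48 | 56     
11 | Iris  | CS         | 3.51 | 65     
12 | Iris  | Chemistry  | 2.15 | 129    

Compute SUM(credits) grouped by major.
SELECT major, SUM(credits) as result
FROM students
GROUP BY major

Result:
  CS: 300
  Chemistry: 209
  Math: 296
  Psychology: 229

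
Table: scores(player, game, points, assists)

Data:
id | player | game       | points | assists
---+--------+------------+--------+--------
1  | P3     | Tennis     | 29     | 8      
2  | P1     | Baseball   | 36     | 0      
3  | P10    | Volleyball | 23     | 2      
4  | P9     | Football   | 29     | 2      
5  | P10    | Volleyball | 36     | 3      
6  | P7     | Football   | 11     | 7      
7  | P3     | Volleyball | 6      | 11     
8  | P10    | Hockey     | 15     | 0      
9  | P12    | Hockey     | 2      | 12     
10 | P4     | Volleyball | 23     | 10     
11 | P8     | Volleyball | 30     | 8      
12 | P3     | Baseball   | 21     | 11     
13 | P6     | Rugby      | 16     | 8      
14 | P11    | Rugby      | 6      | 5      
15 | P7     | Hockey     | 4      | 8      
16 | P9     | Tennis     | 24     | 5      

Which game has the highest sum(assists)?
SELECT game, SUM(assists) as val
FROM scores
GROUP BY game
ORDER BY val DESC
LIMIT 1

Result: Volleyball with sum(assists) = 34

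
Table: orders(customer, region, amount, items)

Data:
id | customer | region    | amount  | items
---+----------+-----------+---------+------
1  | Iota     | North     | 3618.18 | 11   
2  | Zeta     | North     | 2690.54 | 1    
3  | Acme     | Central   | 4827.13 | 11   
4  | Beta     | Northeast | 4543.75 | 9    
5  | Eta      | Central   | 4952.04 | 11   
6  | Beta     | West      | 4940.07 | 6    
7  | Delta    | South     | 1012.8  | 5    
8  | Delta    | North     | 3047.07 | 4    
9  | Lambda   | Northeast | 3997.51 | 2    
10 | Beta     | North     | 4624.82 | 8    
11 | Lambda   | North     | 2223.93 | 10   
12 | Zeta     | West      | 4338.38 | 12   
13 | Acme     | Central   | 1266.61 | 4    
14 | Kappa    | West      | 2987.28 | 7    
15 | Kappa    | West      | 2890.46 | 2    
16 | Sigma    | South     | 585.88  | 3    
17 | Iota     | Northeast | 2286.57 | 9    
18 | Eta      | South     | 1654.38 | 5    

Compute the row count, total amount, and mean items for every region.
SELECT region,
       COUNT(*) as cnt,
       SUM(amount) as total_amount,
       AVG(items) as avg_items
FROM orders
GROUP BY region

Result:
  Central: 3 records, 11045.78 total amount, 8.67 avg items
  North: 5 records, 16204.54 total amount, 6.80 avg items
  Northeast: 3 records, 10827.83 total amount, 6.67 avg items
  South: 3 records, 3253.06 total amount, 4.33 avg items
  West: 4 records, 15156.19 total amount, 6.75 avg items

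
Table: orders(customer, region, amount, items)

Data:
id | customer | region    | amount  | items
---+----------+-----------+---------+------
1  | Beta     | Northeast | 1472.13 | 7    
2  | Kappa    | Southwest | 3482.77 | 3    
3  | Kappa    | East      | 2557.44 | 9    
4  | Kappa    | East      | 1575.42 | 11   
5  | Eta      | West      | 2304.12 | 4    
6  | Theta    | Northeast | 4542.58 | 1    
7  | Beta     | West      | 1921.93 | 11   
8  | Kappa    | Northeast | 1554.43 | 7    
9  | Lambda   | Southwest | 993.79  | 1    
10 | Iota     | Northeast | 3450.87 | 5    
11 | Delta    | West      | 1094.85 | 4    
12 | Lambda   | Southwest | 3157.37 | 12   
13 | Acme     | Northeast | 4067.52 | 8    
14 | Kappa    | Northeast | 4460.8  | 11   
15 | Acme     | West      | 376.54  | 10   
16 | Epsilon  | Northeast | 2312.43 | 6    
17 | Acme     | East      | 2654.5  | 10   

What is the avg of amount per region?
SELECT region, AVG(amount) as result
FROM orders
GROUP BY region

Result:
  East: 2262.45
  Northeast: 3122.97
  Southwest: 2544.64
  West: 1424.36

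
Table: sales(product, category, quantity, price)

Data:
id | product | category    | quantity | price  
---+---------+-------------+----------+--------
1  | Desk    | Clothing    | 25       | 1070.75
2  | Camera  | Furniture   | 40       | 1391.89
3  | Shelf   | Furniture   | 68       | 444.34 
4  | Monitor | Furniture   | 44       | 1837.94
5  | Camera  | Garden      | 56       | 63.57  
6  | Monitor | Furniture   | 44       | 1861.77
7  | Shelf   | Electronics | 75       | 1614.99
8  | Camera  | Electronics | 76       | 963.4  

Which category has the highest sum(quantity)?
SELECT category, SUM(quantity) as val
FROM sales
GROUP BY category
ORDER BY val DESC
LIMIT 1

Result: Furniture with sum(quantity) = 196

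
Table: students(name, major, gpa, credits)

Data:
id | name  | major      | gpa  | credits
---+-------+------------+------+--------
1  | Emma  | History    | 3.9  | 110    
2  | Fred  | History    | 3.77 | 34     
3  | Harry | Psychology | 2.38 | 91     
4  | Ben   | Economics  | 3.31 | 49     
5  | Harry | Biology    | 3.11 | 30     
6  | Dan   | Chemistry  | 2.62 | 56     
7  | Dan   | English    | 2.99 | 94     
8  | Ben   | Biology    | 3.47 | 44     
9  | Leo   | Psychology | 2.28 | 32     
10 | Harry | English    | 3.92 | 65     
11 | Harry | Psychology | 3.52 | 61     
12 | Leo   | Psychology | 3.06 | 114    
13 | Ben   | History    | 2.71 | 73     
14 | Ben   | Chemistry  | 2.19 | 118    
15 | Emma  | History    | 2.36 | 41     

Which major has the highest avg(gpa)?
SELECT major, AVG(gpa) as val
FROM students
GROUP BY major
ORDER BY val DESC
LIMIT 1

Result: English with avg(gpa) = 3.46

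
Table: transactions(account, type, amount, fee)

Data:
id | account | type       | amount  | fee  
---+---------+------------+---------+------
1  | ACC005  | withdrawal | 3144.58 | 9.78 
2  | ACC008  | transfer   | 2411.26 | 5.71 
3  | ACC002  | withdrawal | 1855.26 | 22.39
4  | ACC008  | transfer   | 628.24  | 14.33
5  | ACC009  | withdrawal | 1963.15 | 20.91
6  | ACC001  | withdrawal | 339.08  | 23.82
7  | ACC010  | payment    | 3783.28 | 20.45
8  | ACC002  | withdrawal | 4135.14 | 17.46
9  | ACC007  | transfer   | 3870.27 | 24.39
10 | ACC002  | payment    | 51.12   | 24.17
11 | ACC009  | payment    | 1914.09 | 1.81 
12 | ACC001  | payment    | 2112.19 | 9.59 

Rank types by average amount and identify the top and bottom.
SELECT type, AVG(amount)
FROM transactions
GROUP BY type
ORDER BY AVG(amount)

All groups:
  payment: 1965.17
  withdrawal: 2287.44
  transfer: 2303.26

Highest: transfer (2303.26)
Lowest: payment (1965.17)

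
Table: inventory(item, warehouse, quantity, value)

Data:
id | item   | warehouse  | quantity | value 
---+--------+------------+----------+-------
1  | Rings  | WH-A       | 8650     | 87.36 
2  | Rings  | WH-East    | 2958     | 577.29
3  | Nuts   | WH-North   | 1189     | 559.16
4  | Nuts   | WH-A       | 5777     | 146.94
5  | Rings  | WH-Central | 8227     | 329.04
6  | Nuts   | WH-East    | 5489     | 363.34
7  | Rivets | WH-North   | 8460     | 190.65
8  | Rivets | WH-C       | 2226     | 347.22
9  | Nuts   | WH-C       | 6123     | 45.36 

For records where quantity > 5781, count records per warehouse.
SELECT warehouse, COUNT(*)
FROM inventory
WHERE quantity > 5781
GROUP BY warehouse

Note: WHERE filters rows before grouping.

Result:
  WH-A: 1
  WH-C: 1
  WH-Central: 1
  WH-North: 1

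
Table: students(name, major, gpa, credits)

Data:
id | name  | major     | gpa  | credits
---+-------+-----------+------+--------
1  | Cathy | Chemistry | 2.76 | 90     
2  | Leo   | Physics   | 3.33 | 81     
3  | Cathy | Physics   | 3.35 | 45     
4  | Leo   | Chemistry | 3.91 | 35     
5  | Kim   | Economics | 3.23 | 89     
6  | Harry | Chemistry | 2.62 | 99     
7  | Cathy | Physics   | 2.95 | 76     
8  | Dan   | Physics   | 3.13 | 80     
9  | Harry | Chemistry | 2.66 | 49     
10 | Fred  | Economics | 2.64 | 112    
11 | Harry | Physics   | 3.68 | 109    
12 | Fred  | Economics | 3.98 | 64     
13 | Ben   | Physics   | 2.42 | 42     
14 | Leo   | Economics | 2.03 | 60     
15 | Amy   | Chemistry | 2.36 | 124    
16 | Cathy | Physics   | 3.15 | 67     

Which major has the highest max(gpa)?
SELECT major, MAX(gpa) as val
FROM students
GROUP BY major
ORDER BY val DESC
LIMIT 1

Result: Economics with max(gpa) = 3.98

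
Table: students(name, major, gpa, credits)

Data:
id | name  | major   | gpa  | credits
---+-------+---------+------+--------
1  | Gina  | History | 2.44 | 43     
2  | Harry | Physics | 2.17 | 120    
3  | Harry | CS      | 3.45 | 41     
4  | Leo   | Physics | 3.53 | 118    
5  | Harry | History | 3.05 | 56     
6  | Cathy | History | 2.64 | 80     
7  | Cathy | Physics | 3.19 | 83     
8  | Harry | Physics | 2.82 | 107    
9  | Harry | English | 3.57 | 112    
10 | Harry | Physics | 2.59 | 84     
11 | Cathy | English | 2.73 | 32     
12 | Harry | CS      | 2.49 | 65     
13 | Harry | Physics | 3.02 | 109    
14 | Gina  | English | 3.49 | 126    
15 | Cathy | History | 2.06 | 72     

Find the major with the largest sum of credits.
SELECT major, SUM(credits) as val
FROM students
GROUP BY major
ORDER BY val DESC
LIMIT 1

Result: Physics with sum(credits) = 621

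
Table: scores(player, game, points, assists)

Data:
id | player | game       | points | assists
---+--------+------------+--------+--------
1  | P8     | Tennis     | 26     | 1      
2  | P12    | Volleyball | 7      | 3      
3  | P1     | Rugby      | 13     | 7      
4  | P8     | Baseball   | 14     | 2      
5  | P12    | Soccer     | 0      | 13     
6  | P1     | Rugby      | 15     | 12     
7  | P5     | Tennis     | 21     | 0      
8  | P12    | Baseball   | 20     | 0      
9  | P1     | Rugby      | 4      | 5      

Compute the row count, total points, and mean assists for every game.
SELECT game,
       COUNT(*) as cnt,
       SUM(points) as total_points,
       AVG(assists) as avg_assists
FROM scores
GROUP BY game

Result:
  Baseball: 2 records, 34 total points, 1.00 avg assists
  Rugby: 3 records, 32 total points, 8.00 avg assists
  Soccer: 1 records, 0 total points, 13.00 avg assists
  Tennis: 2 records, 47 total points, 0.50 avg assists
  Volleyball: 1 records, 7 total points, 3.00 avg assists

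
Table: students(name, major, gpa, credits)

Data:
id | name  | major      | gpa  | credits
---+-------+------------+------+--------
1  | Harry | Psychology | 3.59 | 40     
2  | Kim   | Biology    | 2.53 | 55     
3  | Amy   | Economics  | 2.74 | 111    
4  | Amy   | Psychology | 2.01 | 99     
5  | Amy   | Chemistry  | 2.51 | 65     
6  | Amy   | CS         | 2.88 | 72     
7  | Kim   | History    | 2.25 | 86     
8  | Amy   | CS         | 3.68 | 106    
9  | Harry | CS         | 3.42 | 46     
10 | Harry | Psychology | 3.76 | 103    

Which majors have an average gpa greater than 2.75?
SELECT major, AVG(gpa)
FROM students
GROUP BY major
HAVING AVG(gpa) > 2.75

Result:
  CS: avg=3.33
  Psychology: avg=3.12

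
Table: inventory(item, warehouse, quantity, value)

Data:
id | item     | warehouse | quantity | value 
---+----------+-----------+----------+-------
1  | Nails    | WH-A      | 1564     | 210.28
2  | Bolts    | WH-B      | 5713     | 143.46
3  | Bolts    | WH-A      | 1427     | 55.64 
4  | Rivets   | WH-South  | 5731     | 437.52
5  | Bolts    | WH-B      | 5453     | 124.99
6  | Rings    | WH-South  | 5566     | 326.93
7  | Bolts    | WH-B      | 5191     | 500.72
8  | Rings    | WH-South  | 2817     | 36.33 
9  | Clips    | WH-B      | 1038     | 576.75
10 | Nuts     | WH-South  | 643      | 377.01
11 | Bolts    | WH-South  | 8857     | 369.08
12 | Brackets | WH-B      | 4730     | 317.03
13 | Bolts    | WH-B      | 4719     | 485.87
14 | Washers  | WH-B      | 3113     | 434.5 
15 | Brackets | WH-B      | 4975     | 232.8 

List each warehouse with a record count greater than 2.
SELECT warehouse, COUNT(*) as cnt
FROM inventory
GROUP BY warehouse
HAVING COUNT(*) > 2

Result:
  WH-B: 8
  WH-South: 5

Note: HAVING filters groups after aggregation, WHERE filters rows before.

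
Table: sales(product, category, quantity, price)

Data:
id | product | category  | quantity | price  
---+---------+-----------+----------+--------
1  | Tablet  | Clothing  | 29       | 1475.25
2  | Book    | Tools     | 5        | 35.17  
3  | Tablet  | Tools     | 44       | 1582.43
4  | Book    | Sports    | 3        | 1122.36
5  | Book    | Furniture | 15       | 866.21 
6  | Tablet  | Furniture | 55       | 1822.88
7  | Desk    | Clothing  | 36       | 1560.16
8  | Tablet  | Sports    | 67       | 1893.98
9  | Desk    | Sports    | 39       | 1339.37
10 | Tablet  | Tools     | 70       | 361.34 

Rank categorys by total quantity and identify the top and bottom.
SELECT category, SUM(quantity)
FROM sales
GROUP BY category
ORDER BY SUM(quantity)

All groups:
  Clothing: 65
  Furniture: 70
  Sports: 109
  Tools: 119

Highest: Tools (119)
Lowest: Clothing (65)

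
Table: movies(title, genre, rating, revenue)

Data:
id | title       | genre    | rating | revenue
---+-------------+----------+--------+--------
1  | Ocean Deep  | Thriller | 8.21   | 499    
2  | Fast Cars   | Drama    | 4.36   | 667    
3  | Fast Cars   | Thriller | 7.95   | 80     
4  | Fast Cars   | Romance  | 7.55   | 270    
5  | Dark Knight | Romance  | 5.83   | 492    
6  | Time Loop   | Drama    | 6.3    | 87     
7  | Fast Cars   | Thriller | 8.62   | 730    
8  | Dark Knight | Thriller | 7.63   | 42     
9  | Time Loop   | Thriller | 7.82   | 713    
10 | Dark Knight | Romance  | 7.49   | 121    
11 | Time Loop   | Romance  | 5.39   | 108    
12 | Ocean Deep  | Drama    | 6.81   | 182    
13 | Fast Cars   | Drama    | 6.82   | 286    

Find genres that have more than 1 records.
SELECT genre, COUNT(*) as cnt
FROM movies
GROUP BY genre
HAVING COUNT(*) > 1

Result:
  Drama: 4
  Romance: 4
  Thriller: 5

Note: HAVING filters groups after aggregation, WHERE filters rows before.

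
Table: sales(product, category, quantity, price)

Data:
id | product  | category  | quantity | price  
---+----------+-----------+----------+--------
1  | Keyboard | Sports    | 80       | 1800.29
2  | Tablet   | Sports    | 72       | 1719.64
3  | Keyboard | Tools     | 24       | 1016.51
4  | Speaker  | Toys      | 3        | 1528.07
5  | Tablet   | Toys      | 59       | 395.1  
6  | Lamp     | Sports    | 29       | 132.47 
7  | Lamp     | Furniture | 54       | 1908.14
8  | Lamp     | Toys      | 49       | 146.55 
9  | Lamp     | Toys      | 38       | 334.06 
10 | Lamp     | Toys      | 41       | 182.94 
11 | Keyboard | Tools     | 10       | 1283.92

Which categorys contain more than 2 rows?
SELECT category, COUNT(*) as cnt
FROM sales
GROUP BY category
HAVING COUNT(*) > 2

Result:
  Sports: 3
  Toys: 5

Note: HAVING filters groups after aggregation, WHERE filters rows before.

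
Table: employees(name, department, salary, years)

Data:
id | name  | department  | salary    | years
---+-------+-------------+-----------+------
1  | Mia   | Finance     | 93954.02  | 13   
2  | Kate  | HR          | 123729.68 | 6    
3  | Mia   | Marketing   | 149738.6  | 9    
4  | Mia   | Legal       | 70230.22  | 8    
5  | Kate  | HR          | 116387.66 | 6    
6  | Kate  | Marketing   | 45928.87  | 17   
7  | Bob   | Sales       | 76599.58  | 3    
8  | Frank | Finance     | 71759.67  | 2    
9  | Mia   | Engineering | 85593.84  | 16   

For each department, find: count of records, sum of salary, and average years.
SELECT department,
       COUNT(*) as cnt,
       SUM(salary) as total_salary,
       AVG(years) as avg_years
FROM employees
GROUP BY department

Result:
  Engineering: 1 records, 85593.84 total salary, 16.00 avg years
  Finance: 2 records, 165713.69 total salary, 7.50 avg years
  HR: 2 records, 240117.34 total salary, 6.00 avg years
  Legal: 1 records, 70230.22 total salary, 8.00 avg years
  Marketing: 2 records, 195667.47 total salary, 13.00 avg years
  Sales: 1 records, 76599.58 total salary, 3.00 avg years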